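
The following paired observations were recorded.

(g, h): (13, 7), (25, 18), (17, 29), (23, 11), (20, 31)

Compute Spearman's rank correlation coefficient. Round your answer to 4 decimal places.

0.2000

Rank g: 1, 5, 2, 4, 3
Rank h: 1, 3, 4, 2, 5
d = rank(g) − rank(h): 0, 2, -2, 2, -2; Σd² = 16
ρ = 1 − 6Σd² / [n(n²−1)] = 1 − 6×16 / (5×24) = 1 − 96/120 ≈ 0.2000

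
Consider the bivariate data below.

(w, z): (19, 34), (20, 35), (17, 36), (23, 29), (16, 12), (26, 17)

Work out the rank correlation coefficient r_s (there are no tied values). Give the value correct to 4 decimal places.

-0.0857

Rank w: 3, 4, 2, 5, 1, 6
Rank z: 4, 5, 6, 3, 1, 2
d = rank(w) − rank(z): -1, -1, -4, 2, 0, 4; Σd² = 38
ρ = 1 − 6Σd² / [n(n²−1)] = 1 − 6×38 / (6×35) = 1 − 228/210 ≈ -0.0857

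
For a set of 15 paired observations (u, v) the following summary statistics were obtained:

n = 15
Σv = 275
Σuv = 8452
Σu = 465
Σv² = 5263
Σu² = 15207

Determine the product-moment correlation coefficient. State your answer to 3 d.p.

r = (nΣuv − ΣuΣv) / √[(nΣu² − (Σu)²)(nΣv² − (Σv)²)]
Numerator: 15×8452 − 465×275 = -1095
Denominator: √[(228105 − 216225)(78945 − 75625)] = √[11880 × 3320] = 6280.2548
r = -1095 / 6280.2548 ≈ -0.174

-0.174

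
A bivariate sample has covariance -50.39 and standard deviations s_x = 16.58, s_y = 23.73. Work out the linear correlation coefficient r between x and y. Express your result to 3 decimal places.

r = Cov(x,y) / (s_x · s_y) = -50.39 / (16.58 × 23.73)
  = -50.39 / 393.4434 ≈ -0.128

-0.128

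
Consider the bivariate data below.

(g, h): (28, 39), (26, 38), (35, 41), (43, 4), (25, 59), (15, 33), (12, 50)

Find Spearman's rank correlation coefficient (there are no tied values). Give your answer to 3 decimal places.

-0.429

Rank g: 5, 4, 6, 7, 3, 2, 1
Rank h: 4, 3, 5, 1, 7, 2, 6
d = rank(g) − rank(h): 1, 1, 1, 6, -4, 0, -5; Σd² = 80
ρ = 1 − 6Σd² / [n(n²−1)] = 1 − 6×80 / (7×48) = 1 − 480/336 ≈ -0.429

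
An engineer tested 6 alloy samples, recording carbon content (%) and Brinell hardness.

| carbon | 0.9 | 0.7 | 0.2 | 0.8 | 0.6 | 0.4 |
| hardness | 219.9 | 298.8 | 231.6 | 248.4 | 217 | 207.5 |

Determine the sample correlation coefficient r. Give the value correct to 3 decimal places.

n = 6, Σx = 3.6, Σy = 1423.2, Σx² = 2.5, Σy² = 343123.82, Σxy = 865.31
nΣxy − ΣxΣy = 5191.86 − 5123.52 = 68.34
nΣx² − (Σx)² = 15 − 12.96 = 2.04; nΣy² − (Σy)² = 2058742.92 − 2025498.24 = 33244.68
r = 68.34 / √(2.04 × 33244.68) = 68.34 / 260.4211 ≈ 0.262

0.262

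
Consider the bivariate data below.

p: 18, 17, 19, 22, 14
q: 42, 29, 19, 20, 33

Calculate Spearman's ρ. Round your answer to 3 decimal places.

-0.600

Rank p: 3, 2, 4, 5, 1
Rank q: 5, 3, 1, 2, 4
d = rank(p) − rank(q): -2, -1, 3, 3, -3; Σd² = 32
ρ = 1 − 6Σd² / [n(n²−1)] = 1 − 6×32 / (5×24) = 1 − 192/120 ≈ -0.600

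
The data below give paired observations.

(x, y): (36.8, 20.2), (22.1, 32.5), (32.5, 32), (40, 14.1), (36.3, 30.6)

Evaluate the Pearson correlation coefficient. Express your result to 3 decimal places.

-0.713

n = 5, Σx = 167.7, Σy = 129.4, Σx² = 5816.59, Σy² = 3623.46, Σxy = 4176.39
nΣxy − ΣxΣy = 20881.95 − 21700.38 = -818.43
nΣx² − (Σx)² = 29082.95 − 28123.29 = 959.66; nΣy² − (Σy)² = 18117.3 − 16744.36 = 1372.94
r = -818.43 / √(959.66 × 1372.94) = -818.43 / 1147.8482 ≈ -0.713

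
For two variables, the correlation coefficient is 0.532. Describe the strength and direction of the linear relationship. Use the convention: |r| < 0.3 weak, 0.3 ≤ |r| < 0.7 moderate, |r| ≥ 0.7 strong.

r = 0.532 > 0 so the relationship is positive.
|r| = 0.532, which falls in the moderate range.

moderate positive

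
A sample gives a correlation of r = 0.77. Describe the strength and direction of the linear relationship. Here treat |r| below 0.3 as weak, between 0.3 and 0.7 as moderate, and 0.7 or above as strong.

strong positive

r = 0.77 > 0 so the relationship is positive.
|r| = 0.77, which falls in the strong range.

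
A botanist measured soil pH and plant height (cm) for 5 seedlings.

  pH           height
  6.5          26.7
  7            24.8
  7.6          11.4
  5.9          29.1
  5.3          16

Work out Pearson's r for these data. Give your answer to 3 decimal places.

n = 5, Σx = 32.3, Σy = 108, Σx² = 211.91, Σy² = 2560.7, Σxy = 690.28
nΣxy − ΣxΣy = 3451.4 − 3488.4 = -37
nΣx² − (Σx)² = 1059.55 − 1043.29 = 16.26; nΣy² − (Σy)² = 12803.5 − 11664 = 1139.5
r = -37 / √(16.26 × 1139.5) = -37 / 136.1186 ≈ -0.272

-0.272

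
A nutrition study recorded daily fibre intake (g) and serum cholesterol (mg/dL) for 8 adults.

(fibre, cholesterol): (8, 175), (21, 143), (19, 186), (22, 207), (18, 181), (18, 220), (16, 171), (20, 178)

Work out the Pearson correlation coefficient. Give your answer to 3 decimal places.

0.102

n = 8, Σx = 142, Σy = 1461, Σx² = 2654, Σy² = 270605, Σxy = 26005
nΣxy − ΣxΣy = 208040 − 207462 = 578
nΣx² − (Σx)² = 21232 − 20164 = 1068; nΣy² − (Σy)² = 2164840 − 2134521 = 30319
r = 578 / √(1068 × 30319) = 578 / 5690.4035 ≈ 0.102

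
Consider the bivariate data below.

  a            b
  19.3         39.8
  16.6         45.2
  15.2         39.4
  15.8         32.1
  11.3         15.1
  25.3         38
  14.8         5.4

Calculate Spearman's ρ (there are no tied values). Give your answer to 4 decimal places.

0.6429

Rank a: 6, 5, 3, 4, 1, 7, 2
Rank b: 6, 7, 5, 3, 2, 4, 1
d = rank(a) − rank(b): 0, -2, -2, 1, -1, 3, 1; Σd² = 20
ρ = 1 − 6Σd² / [n(n²−1)] = 1 − 6×20 / (7×48) = 1 − 120/336 ≈ 0.6429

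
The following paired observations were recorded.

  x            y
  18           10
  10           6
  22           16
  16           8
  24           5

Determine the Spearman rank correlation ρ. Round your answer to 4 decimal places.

Rank x: 3, 1, 4, 2, 5
Rank y: 4, 2, 5, 3, 1
d = rank(x) − rank(y): -1, -1, -1, -1, 4; Σd² = 20
ρ = 1 − 6Σd² / [n(n²−1)] = 1 − 6×20 / (5×24) = 1 − 120/120 ≈ 0.0000

0.0000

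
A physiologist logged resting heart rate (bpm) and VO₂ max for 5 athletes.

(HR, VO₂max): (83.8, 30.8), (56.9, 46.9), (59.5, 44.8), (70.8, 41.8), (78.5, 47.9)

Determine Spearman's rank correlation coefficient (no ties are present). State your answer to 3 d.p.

-0.400

Rank HR: 5, 1, 2, 3, 4
Rank VO₂max: 1, 4, 3, 2, 5
d = rank(HR) − rank(VO₂max): 4, -3, -1, 1, -1; Σd² = 28
ρ = 1 − 6Σd² / [n(n²−1)] = 1 − 6×28 / (5×24) = 1 − 168/120 ≈ -0.400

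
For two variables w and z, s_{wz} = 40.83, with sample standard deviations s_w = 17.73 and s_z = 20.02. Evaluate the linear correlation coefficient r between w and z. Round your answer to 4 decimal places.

0.1150

r = Cov(w,z) / (s_w · s_z) = 40.83 / (17.73 × 20.02)
  = 40.83 / 354.9546 ≈ 0.1150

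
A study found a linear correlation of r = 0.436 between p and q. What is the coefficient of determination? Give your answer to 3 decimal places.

r² = (0.436)² = 0.190

0.190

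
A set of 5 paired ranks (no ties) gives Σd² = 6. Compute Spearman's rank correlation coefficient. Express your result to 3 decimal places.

ρ = 1 − 6Σd² / [n(n²−1)] = 1 − 6×6 / (5×24)
  = 1 − 36/120 = 1 − 0.3000 ≈ 0.700

0.700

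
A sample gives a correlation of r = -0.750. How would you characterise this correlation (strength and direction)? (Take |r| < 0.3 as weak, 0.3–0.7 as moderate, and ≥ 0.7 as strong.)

r = -0.750 < 0 so the relationship is negative.
|r| = 0.750, which falls in the strong range.

strong negative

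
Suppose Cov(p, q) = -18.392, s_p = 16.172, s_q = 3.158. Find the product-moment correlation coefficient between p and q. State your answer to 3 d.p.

r = Cov(p,q) / (s_p · s_q) = -18.392 / (16.172 × 3.158)
  = -18.392 / 51.0712 ≈ -0.360

-0.360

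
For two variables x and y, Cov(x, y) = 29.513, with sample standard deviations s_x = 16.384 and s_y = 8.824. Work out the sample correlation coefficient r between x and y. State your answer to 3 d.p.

r = Cov(x,y) / (s_x · s_y) = 29.513 / (16.384 × 8.824)
  = 29.513 / 144.5724 ≈ 0.204

0.204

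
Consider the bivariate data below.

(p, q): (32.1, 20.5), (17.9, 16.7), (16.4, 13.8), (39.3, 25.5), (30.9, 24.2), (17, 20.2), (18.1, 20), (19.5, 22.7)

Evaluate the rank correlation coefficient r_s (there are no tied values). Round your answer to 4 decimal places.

Rank p: 7, 3, 1, 8, 6, 2, 4, 5
Rank q: 5, 2, 1, 8, 7, 4, 3, 6
d = rank(p) − rank(q): 2, 1, 0, 0, -1, -2, 1, -1; Σd² = 12
ρ = 1 − 6Σd² / [n(n²−1)] = 1 − 6×12 / (8×63) = 1 − 72/504 ≈ 0.8571

0.8571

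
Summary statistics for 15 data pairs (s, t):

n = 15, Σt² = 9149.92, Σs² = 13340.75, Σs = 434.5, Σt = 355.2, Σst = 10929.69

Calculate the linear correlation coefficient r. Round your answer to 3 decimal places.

0.858

r = (nΣst − ΣsΣt) / √[(nΣs² − (Σs)²)(nΣt² − (Σt)²)]
Numerator: 15×10929.69 − 434.5×355.2 = 9610.95
Denominator: √[(200111.25 − 188790.25)(137248.8 − 126167.04)] = √[11321 × 11081.76] = 11200.7413
r = 9610.95 / 11200.7413 ≈ 0.858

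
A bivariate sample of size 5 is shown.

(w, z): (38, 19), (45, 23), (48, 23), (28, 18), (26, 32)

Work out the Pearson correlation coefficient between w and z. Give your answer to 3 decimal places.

-0.267

n = 5, Σw = 185, Σz = 115, Σw² = 7233, Σz² = 2767, Σwz = 4197
nΣwz − ΣwΣz = 20985 − 21275 = -290
nΣw² − (Σw)² = 36165 − 34225 = 1940; nΣz² − (Σz)² = 13835 − 13225 = 610
r = -290 / √(1940 × 610) = -290 / 1087.8419 ≈ -0.267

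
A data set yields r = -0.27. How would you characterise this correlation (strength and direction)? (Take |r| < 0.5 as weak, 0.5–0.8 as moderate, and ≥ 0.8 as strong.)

r = -0.27 < 0 so the relationship is negative.
|r| = 0.27, which falls in the weak range.

weak negative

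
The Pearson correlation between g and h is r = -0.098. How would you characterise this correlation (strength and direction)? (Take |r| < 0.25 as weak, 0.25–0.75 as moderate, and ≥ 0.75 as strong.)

r = -0.098 < 0 so the relationship is negative.
|r| = 0.098, which falls in the weak range.

weak negative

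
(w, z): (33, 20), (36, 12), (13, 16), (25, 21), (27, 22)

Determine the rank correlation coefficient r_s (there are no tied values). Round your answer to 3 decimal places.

Rank w: 4, 5, 1, 2, 3
Rank z: 3, 1, 2, 4, 5
d = rank(w) − rank(z): 1, 4, -1, -2, -2; Σd² = 26
ρ = 1 − 6Σd² / [n(n²−1)] = 1 − 6×26 / (5×24) = 1 − 156/120 ≈ -0.300

-0.300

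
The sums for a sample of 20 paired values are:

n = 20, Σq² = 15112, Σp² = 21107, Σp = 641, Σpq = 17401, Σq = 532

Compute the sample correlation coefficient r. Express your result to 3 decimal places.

r = (nΣpq − ΣpΣq) / √[(nΣp² − (Σp)²)(nΣq² − (Σq)²)]
Numerator: 20×17401 − 641×532 = 7008
Denominator: √[(422140 − 410881)(302240 − 283024)] = √[11259 × 19216] = 14708.9410
r = 7008 / 14708.9410 ≈ 0.476

0.476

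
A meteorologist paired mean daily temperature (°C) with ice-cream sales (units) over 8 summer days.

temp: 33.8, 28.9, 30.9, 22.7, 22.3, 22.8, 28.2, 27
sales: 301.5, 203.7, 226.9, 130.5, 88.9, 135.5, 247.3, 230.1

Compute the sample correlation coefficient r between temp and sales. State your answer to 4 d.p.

0.9304

n = 8, Σx = 216.6, Σy = 1564.4, Σx² = 5989.12, Σy² = 341276.56, Σxy = 44309.62
nΣxy − ΣxΣy = 354476.96 − 338849.04 = 15627.92
nΣx² − (Σx)² = 47912.96 − 46915.56 = 997.4; nΣy² − (Σy)² = 2730212.48 − 2447347.36 = 282865.12
r = 15627.92 / √(997.4 × 282865.12) = 15627.92 / 16796.7161 ≈ 0.9304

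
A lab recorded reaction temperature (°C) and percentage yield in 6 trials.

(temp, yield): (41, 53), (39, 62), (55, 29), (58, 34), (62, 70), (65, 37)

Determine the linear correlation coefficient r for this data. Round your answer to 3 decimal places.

n = 6, Σx = 320, Σy = 285, Σx² = 17660, Σy² = 14919, Σxy = 14903
nΣxy − ΣxΣy = 89418 − 91200 = -1782
nΣx² − (Σx)² = 105960 − 102400 = 3560; nΣy² − (Σy)² = 89514 − 81225 = 8289
r = -1782 / √(3560 × 8289) = -1782 / 5432.2040 ≈ -0.328

-0.328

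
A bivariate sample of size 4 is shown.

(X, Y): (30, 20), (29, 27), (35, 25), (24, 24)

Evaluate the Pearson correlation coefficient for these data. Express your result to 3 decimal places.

0.050

n = 4, ΣX = 118, ΣY = 96, ΣX² = 3542, ΣY² = 2330, ΣXY = 2834
nΣXY − ΣXΣY = 11336 − 11328 = 8
nΣX² − (ΣX)² = 14168 − 13924 = 244; nΣY² − (ΣY)² = 9320 − 9216 = 104
r = 8 / √(244 × 104) = 8 / 159.2985 ≈ 0.050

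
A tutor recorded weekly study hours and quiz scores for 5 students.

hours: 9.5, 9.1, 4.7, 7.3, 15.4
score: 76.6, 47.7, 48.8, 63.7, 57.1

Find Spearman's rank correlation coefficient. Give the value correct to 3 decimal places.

0.300

Rank hours: 4, 3, 1, 2, 5
Rank score: 5, 1, 2, 4, 3
d = rank(hours) − rank(score): -1, 2, -1, -2, 2; Σd² = 14
ρ = 1 − 6Σd² / [n(n²−1)] = 1 − 6×14 / (5×24) = 1 − 84/120 ≈ 0.300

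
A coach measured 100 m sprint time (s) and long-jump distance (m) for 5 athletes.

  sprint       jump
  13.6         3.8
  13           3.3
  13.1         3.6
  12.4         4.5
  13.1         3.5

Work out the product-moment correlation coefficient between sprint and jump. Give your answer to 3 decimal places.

n = 5, Σx = 65.2, Σy = 18.7, Σx² = 850.94, Σy² = 70.79, Σxy = 243.39
nΣxy − ΣxΣy = 1216.95 − 1219.24 = -2.29
nΣx² − (Σx)² = 4254.7 − 4251.04 = 3.66; nΣy² − (Σy)² = 353.95 − 349.69 = 4.26
r = -2.29 / √(3.66 × 4.26) = -2.29 / 3.9486 ≈ -0.580

-0.580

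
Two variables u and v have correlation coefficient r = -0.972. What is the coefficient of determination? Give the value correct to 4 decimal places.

r² = (-0.972)² = 0.9448

0.9448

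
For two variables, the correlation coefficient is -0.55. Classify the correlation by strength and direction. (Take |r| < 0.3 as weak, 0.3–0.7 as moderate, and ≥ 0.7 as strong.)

moderate negative

r = -0.55 < 0 so the relationship is negative.
|r| = 0.55, which falls in the moderate range.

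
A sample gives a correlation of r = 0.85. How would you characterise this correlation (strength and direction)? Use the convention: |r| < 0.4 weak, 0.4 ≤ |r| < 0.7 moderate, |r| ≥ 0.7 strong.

strong positive

r = 0.85 > 0 so the relationship is positive.
|r| = 0.85, which falls in the strong range.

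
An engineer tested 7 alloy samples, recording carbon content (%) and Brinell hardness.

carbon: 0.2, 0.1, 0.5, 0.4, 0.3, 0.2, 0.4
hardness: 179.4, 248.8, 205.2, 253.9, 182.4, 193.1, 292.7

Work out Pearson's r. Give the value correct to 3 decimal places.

n = 7, Σx = 2.1, Σy = 1555.5, Σx² = 0.75, Σy² = 356888.71, Σxy = 475.34
nΣxy − ΣxΣy = 3327.38 − 3266.55 = 60.83
nΣx² − (Σx)² = 5.25 − 4.41 = 0.84; nΣy² − (Σy)² = 2498220.97 − 2419580.25 = 78640.72
r = 60.83 / √(0.84 × 78640.72) = 60.83 / 257.0179 ≈ 0.237

0.237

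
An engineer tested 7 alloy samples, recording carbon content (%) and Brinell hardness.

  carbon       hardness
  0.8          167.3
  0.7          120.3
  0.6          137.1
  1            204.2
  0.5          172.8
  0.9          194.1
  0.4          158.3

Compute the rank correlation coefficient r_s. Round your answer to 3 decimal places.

Rank carbon: 5, 4, 3, 7, 2, 6, 1
Rank hardness: 4, 1, 2, 7, 5, 6, 3
d = rank(carbon) − rank(hardness): 1, 3, 1, 0, -3, 0, -2; Σd² = 24
ρ = 1 − 6Σd² / [n(n²−1)] = 1 − 6×24 / (7×48) = 1 − 144/336 ≈ 0.571

0.571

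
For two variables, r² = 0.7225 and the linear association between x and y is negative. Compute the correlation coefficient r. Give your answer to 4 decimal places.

|r| = √0.7225 = 0.8500
The association is negative, so r = −0.8500.

-0.8500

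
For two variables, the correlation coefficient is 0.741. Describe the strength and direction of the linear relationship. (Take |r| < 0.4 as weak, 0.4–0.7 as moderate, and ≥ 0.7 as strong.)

r = 0.741 > 0 so the relationship is positive.
|r| = 0.741, which falls in the strong range.

strong positive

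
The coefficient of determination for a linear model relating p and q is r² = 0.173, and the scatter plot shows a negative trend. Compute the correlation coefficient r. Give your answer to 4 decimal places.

-0.4159

|r| = √0.173 = 0.4159
The association is negative, so r = −0.4159.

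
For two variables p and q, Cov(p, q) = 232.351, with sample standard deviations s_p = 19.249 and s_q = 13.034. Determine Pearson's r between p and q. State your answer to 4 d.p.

r = Cov(p,q) / (s_p · s_q) = 232.351 / (19.249 × 13.034)
  = 232.351 / 250.8915 ≈ 0.9261

0.9261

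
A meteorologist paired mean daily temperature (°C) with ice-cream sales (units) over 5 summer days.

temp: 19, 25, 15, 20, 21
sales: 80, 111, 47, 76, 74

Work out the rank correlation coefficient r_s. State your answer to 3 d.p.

0.600

Rank temp: 2, 5, 1, 3, 4
Rank sales: 4, 5, 1, 3, 2
d = rank(temp) − rank(sales): -2, 0, 0, 0, 2; Σd² = 8
ρ = 1 − 6Σd² / [n(n²−1)] = 1 − 6×8 / (5×24) = 1 − 48/120 ≈ 0.600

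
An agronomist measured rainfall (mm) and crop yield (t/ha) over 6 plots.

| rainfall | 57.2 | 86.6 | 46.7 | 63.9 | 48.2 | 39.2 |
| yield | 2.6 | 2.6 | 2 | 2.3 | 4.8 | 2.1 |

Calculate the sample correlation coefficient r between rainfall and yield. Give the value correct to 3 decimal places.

n = 6, Σx = 341.8, Σy = 16.4, Σx² = 20895.38, Σy² = 50.26, Σxy = 927.93
nΣxy − ΣxΣy = 5567.58 − 5605.52 = -37.94
nΣx² − (Σx)² = 125372.28 − 116827.24 = 8545.04; nΣy² − (Σy)² = 301.56 − 268.96 = 32.6
r = -37.94 / √(8545.04 × 32.6) = -37.94 / 527.7957 ≈ -0.072

-0.072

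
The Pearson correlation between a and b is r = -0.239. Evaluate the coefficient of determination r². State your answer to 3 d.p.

r² = (-0.239)² = 0.057

0.057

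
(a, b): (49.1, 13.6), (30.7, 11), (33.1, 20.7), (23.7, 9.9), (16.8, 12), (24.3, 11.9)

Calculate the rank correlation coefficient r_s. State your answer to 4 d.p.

0.5429

Rank a: 6, 4, 5, 2, 1, 3
Rank b: 5, 2, 6, 1, 4, 3
d = rank(a) − rank(b): 1, 2, -1, 1, -3, 0; Σd² = 16
ρ = 1 − 6Σd² / [n(n²−1)] = 1 − 6×16 / (6×35) = 1 − 96/210 ≈ 0.5429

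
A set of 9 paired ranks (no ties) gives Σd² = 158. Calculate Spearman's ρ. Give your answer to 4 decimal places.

-0.3167

ρ = 1 − 6Σd² / [n(n²−1)] = 1 − 6×158 / (9×80)
  = 1 − 948/720 = 1 − 1.31667 ≈ -0.3167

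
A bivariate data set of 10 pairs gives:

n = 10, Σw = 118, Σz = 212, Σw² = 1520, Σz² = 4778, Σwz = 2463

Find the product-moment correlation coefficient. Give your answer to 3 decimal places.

-0.203

r = (nΣwz − ΣwΣz) / √[(nΣw² − (Σw)²)(nΣz² − (Σz)²)]
Numerator: 10×2463 − 118×212 = -386
Denominator: √[(15200 − 13924)(47780 − 44944)] = √[1276 × 2836] = 1902.2976
r = -386 / 1902.2976 ≈ -0.203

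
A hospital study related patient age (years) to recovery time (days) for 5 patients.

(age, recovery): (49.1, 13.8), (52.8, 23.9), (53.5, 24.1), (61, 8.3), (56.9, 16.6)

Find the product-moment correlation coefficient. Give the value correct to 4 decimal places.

n = 5, Σx = 273.3, Σy = 86.7, Σx² = 15019.51, Σy² = 1686.91, Σxy = 4679.69
nΣxy − ΣxΣy = 23398.45 − 23695.11 = -296.66
nΣx² − (Σx)² = 75097.55 − 74692.89 = 404.66; nΣy² − (Σy)² = 8434.55 − 7516.89 = 917.66
r = -296.66 / √(404.66 × 917.66) = -296.66 / 609.3770 ≈ -0.4868

-0.4868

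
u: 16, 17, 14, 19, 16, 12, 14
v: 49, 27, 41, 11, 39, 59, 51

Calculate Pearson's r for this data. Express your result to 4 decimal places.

-0.9029

n = 7, Σu = 108, Σv = 277, Σu² = 1698, Σv² = 12535, Σuv = 4072
nΣuv − ΣuΣv = 28504 − 29916 = -1412
nΣu² − (Σu)² = 11886 − 11664 = 222; nΣv² − (Σv)² = 87745 − 76729 = 11016
r = -1412 / √(222 × 11016) = -1412 / 1563.8261 ≈ -0.9029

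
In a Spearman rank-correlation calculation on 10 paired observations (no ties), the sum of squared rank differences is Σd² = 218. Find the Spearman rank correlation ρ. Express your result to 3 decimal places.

-0.321

ρ = 1 − 6Σd² / [n(n²−1)] = 1 − 6×218 / (10×99)
  = 1 − 1308/990 = 1 − 1.3212 ≈ -0.321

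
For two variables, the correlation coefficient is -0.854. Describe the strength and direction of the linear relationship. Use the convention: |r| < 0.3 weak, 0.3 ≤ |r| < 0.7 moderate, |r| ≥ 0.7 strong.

r = -0.854 < 0 so the relationship is negative.
|r| = 0.854, which falls in the strong range.

strong negative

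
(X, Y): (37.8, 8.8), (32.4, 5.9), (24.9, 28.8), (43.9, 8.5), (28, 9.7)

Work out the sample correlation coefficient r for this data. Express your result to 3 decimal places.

n = 5, ΣX = 167, ΣY = 61.7, ΣX² = 5809.82, ΣY² = 1108.03, ΣXY = 1885.67
nΣXY − ΣXΣY = 9428.35 − 10303.9 = -875.55
nΣX² − (ΣX)² = 29049.1 − 27889 = 1160.1; nΣY² − (ΣY)² = 5540.15 − 3806.89 = 1733.26
r = -875.55 / √(1160.1 × 1733.26) = -875.55 / 1418.0109 ≈ -0.617

-0.617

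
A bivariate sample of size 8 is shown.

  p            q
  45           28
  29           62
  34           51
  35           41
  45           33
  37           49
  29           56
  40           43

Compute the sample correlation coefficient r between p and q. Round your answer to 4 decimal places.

-0.9358

n = 8, Σp = 294, Σq = 363, Σp² = 11082, Σq² = 17385, Σpq = 12869
nΣpq − ΣpΣq = 102952 − 106722 = -3770
nΣp² − (Σp)² = 88656 − 86436 = 2220; nΣq² − (Σq)² = 139080 − 131769 = 7311
r = -3770 / √(2220 × 7311) = -3770 / 4028.6995 ≈ -0.9358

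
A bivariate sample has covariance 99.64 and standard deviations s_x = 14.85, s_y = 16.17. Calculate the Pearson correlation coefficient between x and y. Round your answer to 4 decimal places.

0.4150

r = Cov(x,y) / (s_x · s_y) = 99.64 / (14.85 × 16.17)
  = 99.64 / 240.1245 ≈ 0.4150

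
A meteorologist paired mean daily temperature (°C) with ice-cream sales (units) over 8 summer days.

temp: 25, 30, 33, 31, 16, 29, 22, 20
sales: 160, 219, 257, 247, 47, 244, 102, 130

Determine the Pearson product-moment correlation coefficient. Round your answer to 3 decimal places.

0.971

n = 8, Σx = 206, Σy = 1406, Σx² = 5556, Σy² = 289668, Σxy = 39380
nΣxy − ΣxΣy = 315040 − 289636 = 25404
nΣx² − (Σx)² = 44448 − 42436 = 2012; nΣy² − (Σy)² = 2317344 − 1976836 = 340508
r = 25404 / √(2012 × 340508) = 25404 / 26174.4550 ≈ 0.971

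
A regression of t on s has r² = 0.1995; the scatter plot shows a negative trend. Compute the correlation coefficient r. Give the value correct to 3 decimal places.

|r| = √0.1995 = 0.447
The association is negative, so r = −0.447.

-0.447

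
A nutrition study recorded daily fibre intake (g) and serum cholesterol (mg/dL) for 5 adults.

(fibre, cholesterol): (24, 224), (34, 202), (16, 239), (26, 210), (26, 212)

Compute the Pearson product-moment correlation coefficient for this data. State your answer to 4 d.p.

n = 5, Σx = 126, Σy = 1087, Σx² = 3340, Σy² = 237145, Σxy = 27040
nΣxy − ΣxΣy = 135200 − 136962 = -1762
nΣx² − (Σx)² = 16700 − 15876 = 824; nΣy² − (Σy)² = 1185725 − 1181569 = 4156
r = -1762 / √(824 × 4156) = -1762 / 1850.5523 ≈ -0.9521

-0.9521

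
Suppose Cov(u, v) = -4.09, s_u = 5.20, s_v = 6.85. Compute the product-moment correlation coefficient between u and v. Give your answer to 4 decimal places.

r = Cov(u,v) / (s_u · s_v) = -4.09 / (5.20 × 6.85)
  = -4.09 / 35.6200 ≈ -0.1148

-0.1148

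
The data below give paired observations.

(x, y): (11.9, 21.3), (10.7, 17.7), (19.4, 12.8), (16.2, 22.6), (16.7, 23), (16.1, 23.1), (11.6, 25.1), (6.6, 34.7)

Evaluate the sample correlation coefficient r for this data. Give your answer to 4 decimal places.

n = 8, Σx = 109.2, Σy = 180.3, Σx² = 1611.12, Σy² = 4338.29, Σxy = 2333.49
nΣxy − ΣxΣy = 18667.92 − 19688.76 = -1020.84
nΣx² − (Σx)² = 12888.96 − 11924.64 = 964.32; nΣy² − (Σy)² = 34706.32 − 32508.09 = 2198.23
r = -1020.84 / √(964.32 × 2198.23) = -1020.84 / 1455.9523 ≈ -0.7011

-0.7011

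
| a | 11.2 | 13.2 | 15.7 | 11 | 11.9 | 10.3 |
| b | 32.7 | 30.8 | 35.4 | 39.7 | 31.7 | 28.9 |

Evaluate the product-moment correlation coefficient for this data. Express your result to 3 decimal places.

n = 6, Σa = 73.3, Σb = 199.2, Σa² = 914.87, Σb² = 6687.28, Σab = 2440.18
nΣab − ΣaΣb = 14641.08 − 14601.36 = 39.72
nΣa² − (Σa)² = 5489.22 − 5372.89 = 116.33; nΣb² − (Σb)² = 40123.68 − 39680.64 = 443.04
r = 39.72 / √(116.33 × 443.04) = 39.72 / 227.0217 ≈ 0.175

0.175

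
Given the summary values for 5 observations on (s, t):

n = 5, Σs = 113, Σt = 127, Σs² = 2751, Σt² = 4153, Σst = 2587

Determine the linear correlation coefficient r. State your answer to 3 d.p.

r = (nΣst − ΣsΣt) / √[(nΣs² − (Σs)²)(nΣt² − (Σt)²)]
Numerator: 5×2587 − 113×127 = -1416
Denominator: √[(13755 − 12769)(20765 − 16129)] = √[986 × 4636] = 2138.0122
r = -1416 / 2138.0122 ≈ -0.662

-0.662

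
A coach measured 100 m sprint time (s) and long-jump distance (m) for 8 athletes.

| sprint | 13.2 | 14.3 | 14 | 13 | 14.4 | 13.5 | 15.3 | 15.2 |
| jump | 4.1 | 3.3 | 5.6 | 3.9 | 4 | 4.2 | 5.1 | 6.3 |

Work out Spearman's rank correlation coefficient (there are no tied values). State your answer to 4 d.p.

0.4286

Rank sprint: 2, 5, 4, 1, 6, 3, 8, 7
Rank jump: 4, 1, 7, 2, 3, 5, 6, 8
d = rank(sprint) − rank(jump): -2, 4, -3, -1, 3, -2, 2, -1; Σd² = 48
ρ = 1 − 6Σd² / [n(n²−1)] = 1 − 6×48 / (8×63) = 1 − 288/504 ≈ 0.4286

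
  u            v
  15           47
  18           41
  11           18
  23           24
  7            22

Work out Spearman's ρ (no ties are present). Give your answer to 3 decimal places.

0.500

Rank u: 3, 4, 2, 5, 1
Rank v: 5, 4, 1, 3, 2
d = rank(u) − rank(v): -2, 0, 1, 2, -1; Σd² = 10
ρ = 1 − 6Σd² / [n(n²−1)] = 1 − 6×10 / (5×24) = 1 − 60/120 ≈ 0.500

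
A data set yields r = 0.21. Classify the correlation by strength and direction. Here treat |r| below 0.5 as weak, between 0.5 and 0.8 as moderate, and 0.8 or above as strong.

weak positive

r = 0.21 > 0 so the relationship is positive.
|r| = 0.21, which falls in the weak range.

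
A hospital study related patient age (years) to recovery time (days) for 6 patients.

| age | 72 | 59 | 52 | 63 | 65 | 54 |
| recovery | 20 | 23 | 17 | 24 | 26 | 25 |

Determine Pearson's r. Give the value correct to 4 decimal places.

0.1631

n = 6, Σx = 365, Σy = 135, Σx² = 22479, Σy² = 3095, Σxy = 8233
nΣxy − ΣxΣy = 49398 − 49275 = 123
nΣx² − (Σx)² = 134874 − 133225 = 1649; nΣy² − (Σy)² = 18570 − 18225 = 345
r = 123 / √(1649 × 345) = 123 / 754.2579 ≈ 0.1631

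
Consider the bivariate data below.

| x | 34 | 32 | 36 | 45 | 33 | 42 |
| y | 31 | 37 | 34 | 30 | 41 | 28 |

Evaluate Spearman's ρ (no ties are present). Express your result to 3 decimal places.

Rank x: 3, 1, 4, 6, 2, 5
Rank y: 3, 5, 4, 2, 6, 1
d = rank(x) − rank(y): 0, -4, 0, 4, -4, 4; Σd² = 64
ρ = 1 − 6Σd² / [n(n²−1)] = 1 − 6×64 / (6×35) = 1 − 384/210 ≈ -0.829

-0.829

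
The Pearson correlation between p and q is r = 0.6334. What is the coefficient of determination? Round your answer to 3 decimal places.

r² = (0.6334)² = 0.401

0.401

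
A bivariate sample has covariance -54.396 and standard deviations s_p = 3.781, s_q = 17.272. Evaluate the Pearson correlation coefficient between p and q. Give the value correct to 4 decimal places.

r = Cov(p,q) / (s_p · s_q) = -54.396 / (3.781 × 17.272)
  = -54.396 / 65.3054 ≈ -0.8329

-0.8329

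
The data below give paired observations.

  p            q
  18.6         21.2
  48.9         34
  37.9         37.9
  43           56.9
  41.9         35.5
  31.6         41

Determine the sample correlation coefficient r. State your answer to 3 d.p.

n = 6, Σp = 221.9, Σq = 226.5, Σp² = 8776.75, Σq² = 9220.71, Σpq = 8723.08
nΣpq − ΣpΣq = 52338.48 − 50260.35 = 2078.13
nΣp² − (Σp)² = 52660.5 − 49239.61 = 3420.89; nΣq² − (Σq)² = 55324.26 − 51302.25 = 4022.01
r = 2078.13 / √(3420.89 × 4022.01) = 2078.13 / 3709.2929 ≈ 0.560

0.560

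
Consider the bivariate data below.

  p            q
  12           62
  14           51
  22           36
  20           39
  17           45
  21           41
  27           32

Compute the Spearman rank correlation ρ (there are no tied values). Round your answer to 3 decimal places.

-0.964

Rank p: 1, 2, 6, 4, 3, 5, 7
Rank q: 7, 6, 2, 3, 5, 4, 1
d = rank(p) − rank(q): -6, -4, 4, 1, -2, 1, 6; Σd² = 110
ρ = 1 − 6Σd² / [n(n²−1)] = 1 − 6×110 / (7×48) = 1 − 660/336 ≈ -0.964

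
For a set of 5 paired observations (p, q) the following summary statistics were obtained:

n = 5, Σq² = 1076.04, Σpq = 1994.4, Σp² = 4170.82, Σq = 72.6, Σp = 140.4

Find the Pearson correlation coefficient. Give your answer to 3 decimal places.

-0.625

r = (nΣpq − ΣpΣq) / √[(nΣp² − (Σp)²)(nΣq² − (Σq)²)]
Numerator: 5×1994.4 − 140.4×72.6 = -221.04
Denominator: √[(20854.1 − 19712.16)(5380.2 − 5270.76)] = √[1141.94 × 109.44] = 353.5165
r = -221.04 / 353.5165 ≈ -0.625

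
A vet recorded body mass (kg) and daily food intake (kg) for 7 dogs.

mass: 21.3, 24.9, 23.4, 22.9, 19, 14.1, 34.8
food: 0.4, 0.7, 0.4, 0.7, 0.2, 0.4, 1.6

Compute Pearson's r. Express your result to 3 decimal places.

n = 7, Σx = 160.4, Σy = 4.4, Σx² = 3916.52, Σy² = 4.06, Σxy = 116.46
nΣxy − ΣxΣy = 815.22 − 705.76 = 109.46
nΣx² − (Σx)² = 27415.64 − 25728.16 = 1687.48; nΣy² − (Σy)² = 28.42 − 19.36 = 9.06
r = 109.46 / √(1687.48 × 9.06) = 109.46 / 123.6470 ≈ 0.885

0.885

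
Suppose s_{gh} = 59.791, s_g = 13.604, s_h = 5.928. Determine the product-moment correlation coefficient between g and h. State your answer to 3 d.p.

0.741

r = Cov(g,h) / (s_g · s_h) = 59.791 / (13.604 × 5.928)
  = 59.791 / 80.6445 ≈ 0.741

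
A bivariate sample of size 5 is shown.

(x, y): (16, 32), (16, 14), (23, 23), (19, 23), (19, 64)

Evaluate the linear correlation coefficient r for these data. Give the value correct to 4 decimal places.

0.0733

n = 5, Σx = 93, Σy = 156, Σx² = 1763, Σy² = 6374, Σxy = 2918
nΣxy − ΣxΣy = 14590 − 14508 = 82
nΣx² − (Σx)² = 8815 − 8649 = 166; nΣy² − (Σy)² = 31870 − 24336 = 7534
r = 82 / √(166 × 7534) = 82 / 1118.3220 ≈ 0.0733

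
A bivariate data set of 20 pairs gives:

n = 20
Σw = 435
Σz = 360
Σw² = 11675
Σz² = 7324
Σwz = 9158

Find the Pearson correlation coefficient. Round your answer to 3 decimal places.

r = (nΣwz − ΣwΣz) / √[(nΣw² − (Σw)²)(nΣz² − (Σz)²)]
Numerator: 20×9158 − 435×360 = 26560
Denominator: √[(233500 − 189225)(146480 − 129600)] = √[44275 × 16880] = 27337.9224
r = 26560 / 27337.9224 ≈ 0.972

0.972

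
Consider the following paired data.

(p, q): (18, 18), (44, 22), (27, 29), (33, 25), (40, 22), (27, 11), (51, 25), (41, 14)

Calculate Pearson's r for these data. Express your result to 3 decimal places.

n = 8, Σp = 281, Σq = 166, Σp² = 10689, Σq² = 3700, Σpq = 5926
nΣpq − ΣpΣq = 47408 − 46646 = 762
nΣp² − (Σp)² = 85512 − 78961 = 6551; nΣq² − (Σq)² = 29600 − 27556 = 2044
r = 762 / √(6551 × 2044) = 762 / 3659.2682 ≈ 0.208

0.208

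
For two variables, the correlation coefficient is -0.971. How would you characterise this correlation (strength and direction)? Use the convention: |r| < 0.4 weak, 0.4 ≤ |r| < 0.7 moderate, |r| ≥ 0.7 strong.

r = -0.971 < 0 so the relationship is negative.
|r| = 0.971, which falls in the strong range.

strong negative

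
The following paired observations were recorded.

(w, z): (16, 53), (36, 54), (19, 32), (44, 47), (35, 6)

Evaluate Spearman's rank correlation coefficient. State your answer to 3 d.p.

0.100

Rank w: 1, 4, 2, 5, 3
Rank z: 4, 5, 2, 3, 1
d = rank(w) − rank(z): -3, -1, 0, 2, 2; Σd² = 18
ρ = 1 − 6Σd² / [n(n²−1)] = 1 − 6×18 / (5×24) = 1 − 108/120 ≈ 0.100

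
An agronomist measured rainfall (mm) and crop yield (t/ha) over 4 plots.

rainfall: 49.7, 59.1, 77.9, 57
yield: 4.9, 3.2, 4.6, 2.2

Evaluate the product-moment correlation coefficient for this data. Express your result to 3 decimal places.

0.190

n = 4, Σx = 243.7, Σy = 14.9, Σx² = 15280.31, Σy² = 60.25, Σxy = 916.39
nΣxy − ΣxΣy = 3665.56 − 3631.13 = 34.43
nΣx² − (Σx)² = 61121.24 − 59389.69 = 1731.55; nΣy² − (Σy)² = 241 − 222.01 = 18.99
r = 34.43 / √(1731.55 × 18.99) = 34.43 / 181.3343 ≈ 0.190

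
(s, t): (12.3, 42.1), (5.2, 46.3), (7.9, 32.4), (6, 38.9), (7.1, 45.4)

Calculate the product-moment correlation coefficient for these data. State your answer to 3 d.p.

n = 5, Σs = 38.5, Σt = 205.1, Σs² = 327.15, Σt² = 8540.23, Σst = 1570.29
nΣst − ΣsΣt = 7851.45 − 7896.35 = -44.9
nΣs² − (Σs)² = 1635.75 − 1482.25 = 153.5; nΣt² − (Σt)² = 42701.15 − 42066.01 = 635.14
r = -44.9 / √(153.5 × 635.14) = -44.9 / 312.2403 ≈ -0.144

-0.144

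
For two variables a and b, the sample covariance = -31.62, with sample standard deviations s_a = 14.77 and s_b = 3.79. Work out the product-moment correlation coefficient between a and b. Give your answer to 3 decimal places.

r = Cov(a,b) / (s_a · s_b) = -31.62 / (14.77 × 3.79)
  = -31.62 / 55.9783 ≈ -0.565

-0.565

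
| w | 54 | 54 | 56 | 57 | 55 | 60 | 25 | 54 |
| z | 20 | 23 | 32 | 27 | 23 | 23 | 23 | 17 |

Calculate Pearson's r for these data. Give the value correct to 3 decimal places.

n = 8, Σw = 415, Σz = 188, Σw² = 22383, Σz² = 4558, Σwz = 9791
nΣwz − ΣwΣz = 78328 − 78020 = 308
nΣw² − (Σw)² = 179064 − 172225 = 6839; nΣz² − (Σz)² = 36464 − 35344 = 1120
r = 308 / √(6839 × 1120) = 308 / 2767.6127 ≈ 0.111

0.111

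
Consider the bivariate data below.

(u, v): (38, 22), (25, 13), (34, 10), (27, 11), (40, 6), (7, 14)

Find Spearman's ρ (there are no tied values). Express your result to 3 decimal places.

Rank u: 5, 2, 4, 3, 6, 1
Rank v: 6, 4, 2, 3, 1, 5
d = rank(u) − rank(v): -1, -2, 2, 0, 5, -4; Σd² = 50
ρ = 1 − 6Σd² / [n(n²−1)] = 1 − 6×50 / (6×35) = 1 − 300/210 ≈ -0.429

-0.429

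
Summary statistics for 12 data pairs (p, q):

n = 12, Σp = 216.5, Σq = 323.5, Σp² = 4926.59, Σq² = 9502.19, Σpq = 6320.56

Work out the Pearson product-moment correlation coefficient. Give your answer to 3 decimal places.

0.542

r = (nΣpq − ΣpΣq) / √[(nΣp² − (Σp)²)(nΣq² − (Σq)²)]
Numerator: 12×6320.56 − 216.5×323.5 = 5808.97
Denominator: √[(59119.08 − 46872.25)(114026.28 − 104652.25)] = √[12246.83 × 9374.03] = 10714.5766
r = 5808.97 / 10714.5766 ≈ 0.542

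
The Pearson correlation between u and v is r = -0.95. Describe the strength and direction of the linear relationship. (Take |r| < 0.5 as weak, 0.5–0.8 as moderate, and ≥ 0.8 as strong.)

strong negative

r = -0.95 < 0 so the relationship is negative.
|r| = 0.95, which falls in the strong range.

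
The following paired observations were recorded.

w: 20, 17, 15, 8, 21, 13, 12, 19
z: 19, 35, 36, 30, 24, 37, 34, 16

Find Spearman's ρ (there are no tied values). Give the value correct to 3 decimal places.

-0.524

Rank w: 7, 5, 4, 1, 8, 3, 2, 6
Rank z: 2, 6, 7, 4, 3, 8, 5, 1
d = rank(w) − rank(z): 5, -1, -3, -3, 5, -5, -3, 5; Σd² = 128
ρ = 1 − 6Σd² / [n(n²−1)] = 1 − 6×128 / (8×63) = 1 − 768/504 ≈ -0.524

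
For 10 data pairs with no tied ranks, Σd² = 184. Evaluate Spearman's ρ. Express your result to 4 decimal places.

ρ = 1 − 6Σd² / [n(n²−1)] = 1 − 6×184 / (10×99)
  = 1 − 1104/990 = 1 − 1.11515 ≈ -0.1152

-0.1152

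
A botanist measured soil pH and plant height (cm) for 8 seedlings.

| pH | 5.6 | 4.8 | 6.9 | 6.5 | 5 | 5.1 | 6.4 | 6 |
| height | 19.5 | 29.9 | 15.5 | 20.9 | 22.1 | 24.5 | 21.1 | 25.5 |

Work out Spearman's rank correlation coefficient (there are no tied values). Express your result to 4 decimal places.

-0.7143

Rank pH: 4, 1, 8, 7, 2, 3, 6, 5
Rank height: 2, 8, 1, 3, 5, 6, 4, 7
d = rank(pH) − rank(height): 2, -7, 7, 4, -3, -3, 2, -2; Σd² = 144
ρ = 1 − 6Σd² / [n(n²−1)] = 1 − 6×144 / (8×63) = 1 − 864/504 ≈ -0.7143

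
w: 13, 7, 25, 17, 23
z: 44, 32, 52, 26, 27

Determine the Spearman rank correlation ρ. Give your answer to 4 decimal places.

Rank w: 2, 1, 5, 3, 4
Rank z: 4, 3, 5, 1, 2
d = rank(w) − rank(z): -2, -2, 0, 2, 2; Σd² = 16
ρ = 1 − 6Σd² / [n(n²−1)] = 1 − 6×16 / (5×24) = 1 − 96/120 ≈ 0.2000

0.2000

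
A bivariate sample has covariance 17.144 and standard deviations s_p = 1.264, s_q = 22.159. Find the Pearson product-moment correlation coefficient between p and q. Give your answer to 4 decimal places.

0.6121

r = Cov(p,q) / (s_p · s_q) = 17.144 / (1.264 × 22.159)
  = 17.144 / 28.0090 ≈ 0.6121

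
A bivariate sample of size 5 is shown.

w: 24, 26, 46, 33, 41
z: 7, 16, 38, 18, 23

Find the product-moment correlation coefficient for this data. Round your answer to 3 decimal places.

0.928

n = 5, Σw = 170, Σz = 102, Σw² = 6138, Σz² = 2602, Σwz = 3869
nΣwz − ΣwΣz = 19345 − 17340 = 2005
nΣw² − (Σw)² = 30690 − 28900 = 1790; nΣz² − (Σz)² = 13010 − 10404 = 2606
r = 2005 / √(1790 × 2606) = 2005 / 2159.8009 ≈ 0.928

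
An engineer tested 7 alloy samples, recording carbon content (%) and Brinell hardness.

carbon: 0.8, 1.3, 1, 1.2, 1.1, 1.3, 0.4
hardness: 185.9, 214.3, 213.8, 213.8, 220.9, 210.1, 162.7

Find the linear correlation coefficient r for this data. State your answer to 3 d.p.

n = 7, Σx = 7.1, Σy = 1421.5, Σx² = 7.83, Σy² = 291314.29, Σxy = 1478.87
nΣxy − ΣxΣy = 10352.09 − 10092.65 = 259.44
nΣx² − (Σx)² = 54.81 − 50.41 = 4.4; nΣy² − (Σy)² = 2039200.03 − 2020662.25 = 18537.78
r = 259.44 / √(4.4 × 18537.78) = 259.44 / 285.5980 ≈ 0.908

0.908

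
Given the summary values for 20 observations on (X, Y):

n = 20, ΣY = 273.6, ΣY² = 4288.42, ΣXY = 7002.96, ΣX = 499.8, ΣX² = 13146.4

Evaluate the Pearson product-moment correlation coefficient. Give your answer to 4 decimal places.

r = (nΣXY − ΣXΣY) / √[(nΣX² − (ΣX)²)(nΣY² − (ΣY)²)]
Numerator: 20×7002.96 − 499.8×273.6 = 3313.92
Denominator: √[(262928 − 249800.04)(85768.4 − 74856.96)] = √[13127.96 × 10911.44] = 11968.4981
r = 3313.92 / 11968.4981 ≈ 0.2769

0.2769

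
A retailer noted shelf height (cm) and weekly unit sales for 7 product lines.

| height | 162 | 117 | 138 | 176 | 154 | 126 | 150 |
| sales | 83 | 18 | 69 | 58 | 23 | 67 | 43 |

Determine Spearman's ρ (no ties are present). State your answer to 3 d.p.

Rank height: 6, 1, 3, 7, 5, 2, 4
Rank sales: 7, 1, 6, 4, 2, 5, 3
d = rank(height) − rank(sales): -1, 0, -3, 3, 3, -3, 1; Σd² = 38
ρ = 1 − 6Σd² / [n(n²−1)] = 1 − 6×38 / (7×48) = 1 − 228/336 ≈ 0.321

0.321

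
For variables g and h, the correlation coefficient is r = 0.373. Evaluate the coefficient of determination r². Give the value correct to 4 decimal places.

0.1391

r² = (0.373)² = 0.1391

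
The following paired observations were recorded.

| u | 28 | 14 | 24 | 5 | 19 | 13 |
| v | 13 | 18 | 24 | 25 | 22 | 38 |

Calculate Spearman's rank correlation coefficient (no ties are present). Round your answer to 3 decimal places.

Rank u: 6, 3, 5, 1, 4, 2
Rank v: 1, 2, 4, 5, 3, 6
d = rank(u) − rank(v): 5, 1, 1, -4, 1, -4; Σd² = 60
ρ = 1 − 6Σd² / [n(n²−1)] = 1 − 6×60 / (6×35) = 1 − 360/210 ≈ -0.714

-0.714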